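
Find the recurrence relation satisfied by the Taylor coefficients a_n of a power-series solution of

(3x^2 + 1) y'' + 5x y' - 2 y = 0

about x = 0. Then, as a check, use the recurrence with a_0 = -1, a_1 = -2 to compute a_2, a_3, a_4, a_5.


Substitute y = sum_n a_n x^n.
(1 + 3 x^2) y'' contributes (n+2)(n+1) a_{n+2} + 3 n(n-1) a_n at x^n.
5 x y'(x) contributes 5 n a_n at x^n.
-2 y(x) contributes -2 a_n at x^n.
Matching x^n: (n+2)(n+1) a_{n+2} + (3 n(n-1) + 5 n - 2) a_n = 0.
Thus a_{n+2} = (-3 n(n-1) - 5 n + 2) / ((n+1)(n+2)) * a_n.

Check with a_0 = -1, a_1 = -2 (apply the recurrence for n = 0, 1, 2, 3): a_0 = -1, a_1 = -2, a_2 = -1, a_3 = 1, a_4 = 7/6, a_5 = -31/20.

a_(n+2) = (-3 n(n-1) - 5 n + 2) / ((n+1)(n+2)) * a_n; check: a_0 = -1, a_1 = -2, a_2 = -1, a_3 = 1, a_4 = 7/6, a_5 = -31/20


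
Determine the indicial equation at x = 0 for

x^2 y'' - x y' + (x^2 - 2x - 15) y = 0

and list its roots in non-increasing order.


Divide by x^2 to reach normal form y'' + P_1(x) y' + P_2(x) y = 0 with P_1(x) = -1/x and P_2(x) = 1 - 2/x - 15/x^2.
x = 0 is a singular point because the y'-coefficient -1/x has a pole at x = 0 and the y-coefficient 1 - 2/x - 15/x^2 has a pole at x = 0.
It is a regular singular point because x P_1(x) = p(x) = -1 and x^2 P_2(x) = q(x) = x^2 - 2x - 15 are polynomials, hence analytic at x = 0.
p(0) = -1,  q(0) = -15.
Indicial equation: r(r-1) + p(0) r + q(0) = 0, i.e. r^2 + (p(0) - 1) r + q(0) = 0, i.e. r^2 - 2 r - 15 = 0.
Discriminant: (-2)^2 - 4(-15) = 64, so r = (2 ± 8)/2.
Solving: r_1 = 5, r_2 = -3.

indicial: r^2 - 2 r - 15 = 0; roots r_1 = 5, r_2 = -3


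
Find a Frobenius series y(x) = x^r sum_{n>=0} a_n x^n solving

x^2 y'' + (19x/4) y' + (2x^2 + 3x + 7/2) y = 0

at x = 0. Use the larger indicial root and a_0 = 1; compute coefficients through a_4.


Write in Frobenius form y'' + (p(x)/x) y' + (q(x)/x^2) y = 0:
  p(x) = 19/4,  q(x) = 2x^2 + 3x + 7/2.
Indicial equation: r(r-1) + (19/4) r + (7/2) = 0 -> roots r_1 = -7/4, r_2 = -2.
Take r = r_1 = -7/4. Let y(x) = x^r sum_{n>=0} a_n x^n with a_0 = 1.
Substitute y = x^r sum a_n x^n and match x^{r+n}. The recurrence is
  D(n) a_n + 3 a_{n-1} + 2 a_{n-2} = 0,  where D(n) = (r+n)(r+n-1) + (19/4)(r+n) + (7/2).
  a_n = [-3 a_{n-1} - 2 a_{n-2}] / D(n).
Since the indicial polynomial factors as (r - r_1)(r - r_2), D(n) = (r_1 + n - r_1)(r_1 + n - r_2) = n(n + 1/4).
Evaluating step by step (a_0 = 1):
  n = 1: D(1) = 1(1 + 1/4) = 5/4; numerator = -3(1) = -3; a_1 = (-3)/(5/4) = -12/5
  n = 2: D(2) = 2(2 + 1/4) = 9/2; numerator = -3(-12/5) - 2(1) = 26/5; a_2 = (26/5)/(9/2) = 52/45
  n = 3: D(3) = 3(3 + 1/4) = 39/4; numerator = -3(52/45) - 2(-12/5) = 4/3; a_3 = (4/3)/(39/4) = 16/117
  n = 4: D(4) = 4(4 + 1/4) = 17; numerator = -3(16/117) - 2(52/45) = -1592/585; a_4 = (-1592/585)/(17) = -1592/9945

r = -7/4; a_0 = 1; a_1 = -12/5; a_2 = 52/45; a_3 = 16/117; a_4 = -1592/9945


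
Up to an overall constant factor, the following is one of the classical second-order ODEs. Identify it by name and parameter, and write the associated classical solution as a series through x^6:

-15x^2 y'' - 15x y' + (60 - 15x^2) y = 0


All three coefficients share the factor -15; dividing through by -15 gives  x^2 y'' + x y' + (x^2 - 4) y = 0.
This matches the Bessel equation x^2 y'' + x y' + (x^2 - nu^2) y = 0 with nu^2 = 4, so nu = 2; the solution bounded at x = 0 is J_2(x).
Frobenius at x = 0: indicial roots ±nu; for r = nu the recurrence k(k + 2nu) c_k = -c_{k-2} gives the standard series J_nu(x) = sum_{k>=0} (-1)^k / (k! (k+nu)!) (x/2)^(2k+nu). Evaluate the first 3 terms:
  k = 0: (-1)^0 / (0! * 2! * 2^2) x^2 = 1/(1*2*4) x^2 = (1/8) x^2
  k = 1: (-1)^1 / (1! * 3! * 2^4) x^4 = -1/(1*6*16) x^4 = (-1/96) x^4
  k = 2: (-1)^2 / (2! * 4! * 2^6) x^6 = 1/(2*24*64) x^6 = (1/3072) x^6
Hence J_2(x) = x^6/3072 - x^4/96 + x^2/8 + ....

J_2(x); series = x^6/3072 - x^4/96 + x^2/8


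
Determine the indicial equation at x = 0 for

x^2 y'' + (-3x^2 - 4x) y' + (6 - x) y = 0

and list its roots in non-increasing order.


Divide by x^2 to reach normal form y'' + P_1(x) y' + P_2(x) y = 0 with P_1(x) = -3 - 4/x and P_2(x) = -1/x + 6/x^2.
x = 0 is a singular point because the y'-coefficient -3 - 4/x has a pole at x = 0 and the y-coefficient -1/x + 6/x^2 has a pole at x = 0.
It is a regular singular point because x P_1(x) = p(x) = -3x - 4 and x^2 P_2(x) = q(x) = 6 - x are polynomials, hence analytic at x = 0.
p(0) = -4,  q(0) = 6.
Indicial equation: r(r-1) + p(0) r + q(0) = 0, i.e. r^2 + (p(0) - 1) r + q(0) = 0, i.e. r^2 - 5 r + 6 = 0.
Discriminant: (-5)^2 - 4(6) = 1, so r = (5 ± 1)/2.
Solving: r_1 = 3, r_2 = 2.

indicial: r^2 - 5 r + 6 = 0; roots r_1 = 3, r_2 = 2


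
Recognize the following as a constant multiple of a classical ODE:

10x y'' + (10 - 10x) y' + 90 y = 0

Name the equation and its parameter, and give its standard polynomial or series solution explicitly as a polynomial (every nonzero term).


All three coefficients share the factor 10; dividing through by 10 gives  x y'' + (1 - x) y' + 9 y = 0.
This matches the Laguerre equation x y'' + (1 - x) y' + n y = 0 with n = 9; the polynomial solution is L_9(x).
With y = sum_k a_k x^k, matching x^k gives (k+1)k a_{k+1} + (k+1) a_{k+1} - k a_k + n a_k = 0, i.e. (k+1)^2 a_{k+1} = (k - n) a_k = (k - 9) a_k. The right side vanishes at k = 9, so the series terminates at degree 9.
Standard normalization L_n(0) = 1 gives a_0 = 1. Work upward with a_{k+1} = (k - 9) a_k / (k+1)^2:
  a_1 = (0 - 9)(1) / 1^2 = -9/1 = -9
  a_2 = (1 - 9)(-9) / 2^2 = 72/4 = 18
  a_3 = (2 - 9)(18) / 3^2 = -126/9 = -14
  a_4 = (3 - 9)(-14) / 4^2 = 84/16 = 21/4
  a_5 = (4 - 9)(21/4) / 5^2 = (-105/4)/25 = -21/20
  a_6 = (5 - 9)(-21/20) / 6^2 = (21/5)/36 = 7/60
  a_7 = (6 - 9)(7/60) / 7^2 = (-7/20)/49 = -1/140
  a_8 = (7 - 9)(-1/140) / 8^2 = (1/70)/64 = 1/4480
  a_9 = (8 - 9)(1/4480) / 9^2 = (-1/4480)/81 = -1/362880
Hence L_9(x) = -x^9/362880 + x^8/4480 - x^7/140 + 7 x^6/60 - 21 x^5/20 + 21 x^4/4 - 14 x^3 + 18 x^2 - 9 x + 1.

L_9(x); series = -x^9/362880 + x^8/4480 - x^7/140 + 7 x^6/60 - 21 x^5/20 + 21 x^4/4 - 14 x^3 + 18 x^2 - 9 x + 1


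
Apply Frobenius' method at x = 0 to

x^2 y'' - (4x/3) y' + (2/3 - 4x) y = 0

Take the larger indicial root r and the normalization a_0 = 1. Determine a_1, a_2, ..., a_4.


Write in Frobenius form y'' + (p(x)/x) y' + (q(x)/x^2) y = 0:
  p(x) = -4/3,  q(x) = 2/3 - 4x.
Indicial equation: r(r-1) + (-4/3) r + (2/3) = 0 -> roots r_1 = 2, r_2 = 1/3.
Take r = r_1 = 2. Let y(x) = x^r sum_{n>=0} a_n x^n with a_0 = 1.
Substitute y = x^r sum a_n x^n and match x^{r+n}. The recurrence is
  D(n) a_n - 4 a_{n-1} = 0,  where D(n) = (r+n)(r+n-1) + (-4/3)(r+n) + (2/3).
  a_n = 4 / D(n) * a_{n-1}.
Since the indicial polynomial factors as (r - r_1)(r - r_2), D(n) = (r_1 + n - r_1)(r_1 + n - r_2) = n(n + 5/3).
Evaluating step by step (a_0 = 1):
  n = 1: D(1) = 1(1 + 5/3) = 8/3; numerator = 4(1) = 4; a_1 = (4)/(8/3) = 3/2
  n = 2: D(2) = 2(2 + 5/3) = 22/3; numerator = 4(3/2) = 6; a_2 = (6)/(22/3) = 9/11
  n = 3: D(3) = 3(3 + 5/3) = 14; numerator = 4(9/11) = 36/11; a_3 = (36/11)/(14) = 18/77
  n = 4: D(4) = 4(4 + 5/3) = 68/3; numerator = 4(18/77) = 72/77; a_4 = (72/77)/(68/3) = 54/1309

r = 2; a_0 = 1; a_1 = 3/2; a_2 = 9/11; a_3 = 18/77; a_4 = 54/1309


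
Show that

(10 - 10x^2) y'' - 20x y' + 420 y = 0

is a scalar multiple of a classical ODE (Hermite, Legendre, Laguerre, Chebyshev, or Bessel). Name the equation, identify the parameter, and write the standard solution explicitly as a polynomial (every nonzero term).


All three coefficients share the factor 10; dividing through by 10 gives  (1 - x^2) y'' - 2x y' + 42 y = 0.
This matches the Legendre equation (1 - x^2) y'' - 2x y' + n(n+1) y = 0 (note the -2x y' term) with n(n+1) = 42, so n = 6; the polynomial solution is P_6(x).
With y = sum_k a_k x^k, matching x^k gives (k+2)(k+1) a_{k+2} = [k(k+1) - n(n+1)] a_k = (k - 6)(k + 7) a_k. The right side vanishes at k = 6, so the series with the parity of 6 terminates at degree 6.
Standard normalization (P_n(1) = 1): leading coefficient (2n)!/(2^n (n!)^2) = 479001600/(64*518400) = 231/16, so a_6 = 231/16. Work downward with a_k = (k+1)(k+2) a_{k+2} / ((k - 6)(k + 7)):
  a_4 = (5)(6)(231/16) / ((4 - 6)(4 + 7)) = (3465/8)/(-22) = -315/16
  a_2 = (3)(4)(-315/16) / ((2 - 6)(2 + 7)) = (-945/4)/(-36) = 105/16
  a_0 = (1)(2)(105/16) / ((0 - 6)(0 + 7)) = (105/8)/(-42) = -5/16
Hence P_6(x) = 231 x^6/16 - 315 x^4/16 + 105 x^2/16 - 5/16.

P_6(x); series = 231 x^6/16 - 315 x^4/16 + 105 x^2/16 - 5/16


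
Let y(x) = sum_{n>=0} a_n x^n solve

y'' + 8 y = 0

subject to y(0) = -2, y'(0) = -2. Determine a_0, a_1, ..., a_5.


Ansatz: y(x) = sum_{n>=0} a_n x^n, so y'(x) = sum_{n>=1} n a_n x^(n-1) and y''(x) = sum_{n>=2} n(n-1) a_n x^(n-2).
Substitute into P(x) y'' + Q(x) y' + R(x) y = 0 with P(x) = 1, Q(x) = 0, R(x) = 8, and match powers of x.
Initial conditions: a_0 = -2, a_1 = -2.
Setting the coefficient of each power of x to zero and solving order by order (substituting the coefficients already found):
  x^0: 2 a_2 + 8 a_0 = 0  ->  2 a_2 = -8 a_0 = 16  ->  a_2 = 8
  x^1: 6 a_3 + 8 a_1 = 0  ->  6 a_3 = -8 a_1 = 16  ->  a_3 = 8/3
  x^2: 12 a_4 + 8 a_2 = 0  ->  12 a_4 = -8 a_2 = -64  ->  a_4 = -16/3
  x^3: 20 a_5 + 8 a_3 = 0  ->  20 a_5 = -8 a_3 = -64/3  ->  a_5 = -16/15
Truncated series: y(x) = -2 - 2 x + 8 x^2 + (8/3) x^3 - (16/3) x^4 - (16/15) x^5 + O(x^6).

a_0 = -2; a_1 = -2; a_2 = 8; a_3 = 8/3; a_4 = -16/3; a_5 = -16/15


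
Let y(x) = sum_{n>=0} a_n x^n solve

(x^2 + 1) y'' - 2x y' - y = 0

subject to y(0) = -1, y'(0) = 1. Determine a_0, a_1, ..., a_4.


Ansatz: y(x) = sum_{n>=0} a_n x^n, so y'(x) = sum_{n>=1} n a_n x^(n-1) and y''(x) = sum_{n>=2} n(n-1) a_n x^(n-2).
Substitute into P(x) y'' + Q(x) y' + R(x) y = 0 with P(x) = x^2 + 1, Q(x) = -2x, R(x) = -1, and match powers of x.
Initial conditions: a_0 = -1, a_1 = 1.
Setting the coefficient of each power of x to zero and solving order by order (substituting the coefficients already found):
  x^0: 2 a_2 - a_0 = 0  ->  2 a_2 = a_0 = -1  ->  a_2 = -1/2
  x^1: 6 a_3 - 3 a_1 = 0  ->  6 a_3 = 3 a_1 = 3  ->  a_3 = 1/2
  x^2: 12 a_4 - 3 a_2 = 0  ->  12 a_4 = 3 a_2 = -3/2  ->  a_4 = -1/8
Truncated series: y(x) = -1 + x - (1/2) x^2 + (1/2) x^3 - (1/8) x^4 + O(x^5).

a_0 = -1; a_1 = 1; a_2 = -1/2; a_3 = 1/2; a_4 = -1/8


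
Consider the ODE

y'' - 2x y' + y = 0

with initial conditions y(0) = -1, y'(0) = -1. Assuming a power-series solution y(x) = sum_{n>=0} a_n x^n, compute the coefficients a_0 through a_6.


Ansatz: y(x) = sum_{n>=0} a_n x^n, so y'(x) = sum_{n>=1} n a_n x^(n-1) and y''(x) = sum_{n>=2} n(n-1) a_n x^(n-2).
Substitute into P(x) y'' + Q(x) y' + R(x) y = 0 with P(x) = 1, Q(x) = -2x, R(x) = 1, and match powers of x.
Initial conditions: a_0 = -1, a_1 = -1.
Setting the coefficient of each power of x to zero and solving order by order (substituting the coefficients already found):
  x^0: 2 a_2 + a_0 = 0  ->  2 a_2 = -a_0 = 1  ->  a_2 = 1/2
  x^1: 6 a_3 - a_1 = 0  ->  6 a_3 = a_1 = -1  ->  a_3 = -1/6
  x^2: 12 a_4 - 3 a_2 = 0  ->  12 a_4 = 3 a_2 = 3/2  ->  a_4 = 1/8
  x^3: 20 a_5 - 5 a_3 = 0  ->  20 a_5 = 5 a_3 = -5/6  ->  a_5 = -1/24
  x^4: 30 a_6 - 7 a_4 = 0  ->  30 a_6 = 7 a_4 = 7/8  ->  a_6 = 7/240
Truncated series: y(x) = -1 - x + (1/2) x^2 - (1/6) x^3 + (1/8) x^4 - (1/24) x^5 + (7/240) x^6 + O(x^7).

a_0 = -1; a_1 = -1; a_2 = 1/2; a_3 = -1/6; a_4 = 1/8; a_5 = -1/24; a_6 = 7/240


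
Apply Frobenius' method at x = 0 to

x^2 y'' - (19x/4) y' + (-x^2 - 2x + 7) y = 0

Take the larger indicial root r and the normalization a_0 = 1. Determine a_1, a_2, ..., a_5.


Write in Frobenius form y'' + (p(x)/x) y' + (q(x)/x^2) y = 0:
  p(x) = -19/4,  q(x) = -x^2 - 2x + 7.
Indicial equation: r(r-1) + (-19/4) r + (7) = 0 -> roots r_1 = 4, r_2 = 7/4.
Take r = r_1 = 4. Let y(x) = x^r sum_{n>=0} a_n x^n with a_0 = 1.
Substitute y = x^r sum a_n x^n and match x^{r+n}. The recurrence is
  D(n) a_n - 2 a_{n-1} - 1 a_{n-2} = 0,  where D(n) = (r+n)(r+n-1) + (-19/4)(r+n) + (7).
  a_n = [2 a_{n-1} + 1 a_{n-2}] / D(n).
Since the indicial polynomial factors as (r - r_1)(r - r_2), D(n) = (r_1 + n - r_1)(r_1 + n - r_2) = n(n + 9/4).
Evaluating step by step (a_0 = 1):
  n = 1: D(1) = 1(1 + 9/4) = 13/4; numerator = 2(1) = 2; a_1 = (2)/(13/4) = 8/13
  n = 2: D(2) = 2(2 + 9/4) = 17/2; numerator = 2(8/13) + 1(1) = 29/13; a_2 = (29/13)/(17/2) = 58/221
  n = 3: D(3) = 3(3 + 9/4) = 63/4; numerator = 2(58/221) + 1(8/13) = 252/221; a_3 = (252/221)/(63/4) = 16/221
  n = 4: D(4) = 4(4 + 9/4) = 25; numerator = 2(16/221) + 1(58/221) = 90/221; a_4 = (90/221)/(25) = 18/1105
  n = 5: D(5) = 5(5 + 9/4) = 145/4; numerator = 2(18/1105) + 1(16/221) = 116/1105; a_5 = (116/1105)/(145/4) = 16/5525

r = 4; a_0 = 1; a_1 = 8/13; a_2 = 58/221; a_3 = 16/221; a_4 = 18/1105; a_5 = 16/5525


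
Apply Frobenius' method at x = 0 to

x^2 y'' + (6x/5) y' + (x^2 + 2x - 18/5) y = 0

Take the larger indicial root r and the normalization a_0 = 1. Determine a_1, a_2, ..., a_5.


Write in Frobenius form y'' + (p(x)/x) y' + (q(x)/x^2) y = 0:
  p(x) = 6/5,  q(x) = x^2 + 2x - 18/5.
Indicial equation: r(r-1) + (6/5) r + (-18/5) = 0 -> roots r_1 = 9/5, r_2 = -2.
Take r = r_1 = 9/5. Let y(x) = x^r sum_{n>=0} a_n x^n with a_0 = 1.
Substitute y = x^r sum a_n x^n and match x^{r+n}. The recurrence is
  D(n) a_n + 2 a_{n-1} + 1 a_{n-2} = 0,  where D(n) = (r+n)(r+n-1) + (6/5)(r+n) + (-18/5).
  a_n = [-2 a_{n-1} - 1 a_{n-2}] / D(n).
Since the indicial polynomial factors as (r - r_1)(r - r_2), D(n) = (r_1 + n - r_1)(r_1 + n - r_2) = n(n + 19/5).
Evaluating step by step (a_0 = 1):
  n = 1: D(1) = 1(1 + 19/5) = 24/5; numerator = -2(1) = -2; a_1 = (-2)/(24/5) = -5/12
  n = 2: D(2) = 2(2 + 19/5) = 58/5; numerator = -2(-5/12) - 1(1) = -1/6; a_2 = (-1/6)/(58/5) = -5/348
  n = 3: D(3) = 3(3 + 19/5) = 102/5; numerator = -2(-5/348) - 1(-5/12) = 155/348; a_3 = (155/348)/(102/5) = 775/35496
  n = 4: D(4) = 4(4 + 19/5) = 156/5; numerator = -2(775/35496) - 1(-5/348) = -130/4437; a_4 = (-130/4437)/(156/5) = -25/26622
  n = 5: D(5) = 5(5 + 19/5) = 44; numerator = -2(-25/26622) - 1(775/35496) = -125/6264; a_5 = (-125/6264)/(44) = -125/275616

r = 9/5; a_0 = 1; a_1 = -5/12; a_2 = -5/348; a_3 = 775/35496; a_4 = -25/26622; a_5 = -125/275616


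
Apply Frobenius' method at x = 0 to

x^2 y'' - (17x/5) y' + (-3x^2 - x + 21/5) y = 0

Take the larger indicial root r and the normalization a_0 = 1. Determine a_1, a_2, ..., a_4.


Write in Frobenius form y'' + (p(x)/x) y' + (q(x)/x^2) y = 0:
  p(x) = -17/5,  q(x) = -3x^2 - x + 21/5.
Indicial equation: r(r-1) + (-17/5) r + (21/5) = 0 -> roots r_1 = 3, r_2 = 7/5.
Take r = r_1 = 3. Let y(x) = x^r sum_{n>=0} a_n x^n with a_0 = 1.
Substitute y = x^r sum a_n x^n and match x^{r+n}. The recurrence is
  D(n) a_n - 1 a_{n-1} - 3 a_{n-2} = 0,  where D(n) = (r+n)(r+n-1) + (-17/5)(r+n) + (21/5).
  a_n = [1 a_{n-1} + 3 a_{n-2}] / D(n).
Since the indicial polynomial factors as (r - r_1)(r - r_2), D(n) = (r_1 + n - r_1)(r_1 + n - r_2) = n(n + 8/5).
Evaluating step by step (a_0 = 1):
  n = 1: D(1) = 1(1 + 8/5) = 13/5; numerator = 1(1) = 1; a_1 = (1)/(13/5) = 5/13
  n = 2: D(2) = 2(2 + 8/5) = 36/5; numerator = 1(5/13) + 3(1) = 44/13; a_2 = (44/13)/(36/5) = 55/117
  n = 3: D(3) = 3(3 + 8/5) = 69/5; numerator = 1(55/117) + 3(5/13) = 190/117; a_3 = (190/117)/(69/5) = 950/8073
  n = 4: D(4) = 4(4 + 8/5) = 112/5; numerator = 1(950/8073) + 3(55/117) = 12335/8073; a_4 = (12335/8073)/(112/5) = 61675/904176

r = 3; a_0 = 1; a_1 = 5/13; a_2 = 55/117; a_3 = 950/8073; a_4 = 61675/904176


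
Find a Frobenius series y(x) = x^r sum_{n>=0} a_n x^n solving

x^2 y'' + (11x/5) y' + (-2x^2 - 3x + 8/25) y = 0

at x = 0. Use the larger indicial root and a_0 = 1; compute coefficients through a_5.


Write in Frobenius form y'' + (p(x)/x) y' + (q(x)/x^2) y = 0:
  p(x) = 11/5,  q(x) = -2x^2 - 3x + 8/25.
Indicial equation: r(r-1) + (11/5) r + (8/25) = 0 -> roots r_1 = -2/5, r_2 = -4/5.
Take r = r_1 = -2/5. Let y(x) = x^r sum_{n>=0} a_n x^n with a_0 = 1.
Substitute y = x^r sum a_n x^n and match x^{r+n}. The recurrence is
  D(n) a_n - 3 a_{n-1} - 2 a_{n-2} = 0,  where D(n) = (r+n)(r+n-1) + (11/5)(r+n) + (8/25).
  a_n = [3 a_{n-1} + 2 a_{n-2}] / D(n).
Since the indicial polynomial factors as (r - r_1)(r - r_2), D(n) = (r_1 + n - r_1)(r_1 + n - r_2) = n(n + 2/5).
Evaluating step by step (a_0 = 1):
  n = 1: D(1) = 1(1 + 2/5) = 7/5; numerator = 3(1) = 3; a_1 = (3)/(7/5) = 15/7
  n = 2: D(2) = 2(2 + 2/5) = 24/5; numerator = 3(15/7) + 2(1) = 59/7; a_2 = (59/7)/(24/5) = 295/168
  n = 3: D(3) = 3(3 + 2/5) = 51/5; numerator = 3(295/168) + 2(15/7) = 535/56; a_3 = (535/56)/(51/5) = 2675/2856
  n = 4: D(4) = 4(4 + 2/5) = 88/5; numerator = 3(2675/2856) + 2(295/168) = 18055/2856; a_4 = (18055/2856)/(88/5) = 90275/251328
  n = 5: D(5) = 5(5 + 2/5) = 27; numerator = 3(90275/251328) + 2(2675/2856) = 43625/14784; a_5 = (43625/14784)/(27) = 43625/399168

r = -2/5; a_0 = 1; a_1 = 15/7; a_2 = 295/168; a_3 = 2675/2856; a_4 = 90275/251328; a_5 = 43625/399168


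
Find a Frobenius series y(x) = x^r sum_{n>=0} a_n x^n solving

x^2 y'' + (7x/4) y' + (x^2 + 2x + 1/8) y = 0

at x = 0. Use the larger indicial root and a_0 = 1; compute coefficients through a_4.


Write in Frobenius form y'' + (p(x)/x) y' + (q(x)/x^2) y = 0:
  p(x) = 7/4,  q(x) = x^2 + 2x + 1/8.
Indicial equation: r(r-1) + (7/4) r + (1/8) = 0 -> roots r_1 = -1/4, r_2 = -1/2.
Take r = r_1 = -1/4. Let y(x) = x^r sum_{n>=0} a_n x^n with a_0 = 1.
Substitute y = x^r sum a_n x^n and match x^{r+n}. The recurrence is
  D(n) a_n + 2 a_{n-1} + 1 a_{n-2} = 0,  where D(n) = (r+n)(r+n-1) + (7/4)(r+n) + (1/8).
  a_n = [-2 a_{n-1} - 1 a_{n-2}] / D(n).
Since the indicial polynomial factors as (r - r_1)(r - r_2), D(n) = (r_1 + n - r_1)(r_1 + n - r_2) = n(n + 1/4).
Evaluating step by step (a_0 = 1):
  n = 1: D(1) = 1(1 + 1/4) = 5/4; numerator = -2(1) = -2; a_1 = (-2)/(5/4) = -8/5
  n = 2: D(2) = 2(2 + 1/4) = 9/2; numerator = -2(-8/5) - 1(1) = 11/5; a_2 = (11/5)/(9/2) = 22/45
  n = 3: D(3) = 3(3 + 1/4) = 39/4; numerator = -2(22/45) - 1(-8/5) = 28/45; a_3 = (28/45)/(39/4) = 112/1755
  n = 4: D(4) = 4(4 + 1/4) = 17; numerator = -2(112/1755) - 1(22/45) = -1082/1755; a_4 = (-1082/1755)/(17) = -1082/29835

r = -1/4; a_0 = 1; a_1 = -8/5; a_2 = 22/45; a_3 = 112/1755; a_4 = -1082/29835


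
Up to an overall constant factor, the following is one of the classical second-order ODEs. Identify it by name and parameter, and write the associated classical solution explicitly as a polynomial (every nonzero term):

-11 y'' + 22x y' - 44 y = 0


All three coefficients share the factor -11; dividing through by -11 gives  y'' - 2x y' + 4 y = 0.
This matches the Hermite equation y'' - 2x y' + 2n y = 0 with 2n = 4, so n = 2; the polynomial solution is H_2(x).
With y = sum_k a_k x^k, matching x^k gives (k+2)(k+1) a_{k+2} = 2(k - n) a_k = 2(k - 2) a_k. The right side vanishes at k = 2, so the series with the parity of 2 terminates at degree 2.
Standard normalization: leading coefficient of H_n is 2^n, so a_2 = 2^2 = 4. Work downward with a_k = (k+1)(k+2) a_{k+2} / (2(k - n)):
  a_0 = (1)(2)(4) / (2(0 - 2)) = 8/(-4) = -2
Hence H_2(x) = 4 x^2 - 2.

H_2(x); series = 4 x^2 - 2


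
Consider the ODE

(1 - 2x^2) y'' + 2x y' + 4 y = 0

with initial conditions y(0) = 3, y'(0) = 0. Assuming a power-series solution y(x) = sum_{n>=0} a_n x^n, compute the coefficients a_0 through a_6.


Ansatz: y(x) = sum_{n>=0} a_n x^n, so y'(x) = sum_{n>=1} n a_n x^(n-1) and y''(x) = sum_{n>=2} n(n-1) a_n x^(n-2).
Substitute into P(x) y'' + Q(x) y' + R(x) y = 0 with P(x) = 1 - 2x^2, Q(x) = 2x, R(x) = 4, and match powers of x.
Initial conditions: a_0 = 3, a_1 = 0.
Setting the coefficient of each power of x to zero and solving order by order (substituting the coefficients already found):
  x^0: 2 a_2 + 4 a_0 = 0  ->  2 a_2 = -4 a_0 = -12  ->  a_2 = -6
  x^1: 6 a_3 + 6 a_1 = 0  ->  6 a_3 = -6 a_1 = 0  ->  a_3 = 0
  x^2: 12 a_4 + 4 a_2 = 0  ->  12 a_4 = -4 a_2 = 24  ->  a_4 = 2
  x^3: 20 a_5 - 2 a_3 = 0  ->  20 a_5 = 2 a_3 = 0  ->  a_5 = 0
  x^4: 30 a_6 - 12 a_4 = 0  ->  30 a_6 = 12 a_4 = 24  ->  a_6 = 4/5
Truncated series: y(x) = 3 - 6 x^2 + 2 x^4 + (4/5) x^6 + O(x^7).

a_0 = 3; a_1 = 0; a_2 = -6; a_3 = 0; a_4 = 2; a_5 = 0; a_6 = 4/5


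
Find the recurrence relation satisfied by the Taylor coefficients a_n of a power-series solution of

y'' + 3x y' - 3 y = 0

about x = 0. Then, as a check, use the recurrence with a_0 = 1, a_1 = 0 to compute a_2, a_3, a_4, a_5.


Substitute y = sum_n a_n x^n.
y''(x) has coefficient (n+2)(n+1) a_{n+2} at x^n;
3 x y'(x) has coefficient 3 n a_n at x^n (shift);
-3 y(x) has coefficient -3 a_n at x^n.
Matching x^n: (n+2)(n+1) a_{n+2} + (3n - 3) a_n = 0.
Thus a_{n+2} = (-3n + 3) / ((n+1)(n+2)) * a_n.

Check with a_0 = 1, a_1 = 0 (apply the recurrence for n = 0, 1, 2, 3): a_0 = 1, a_1 = 0, a_2 = 3/2, a_3 = 0, a_4 = -3/8, a_5 = 0.

a_(n+2) = (-3n + 3) / ((n+1)(n+2)) * a_n; check: a_0 = 1, a_1 = 0, a_2 = 3/2, a_3 = 0, a_4 = -3/8, a_5 = 0


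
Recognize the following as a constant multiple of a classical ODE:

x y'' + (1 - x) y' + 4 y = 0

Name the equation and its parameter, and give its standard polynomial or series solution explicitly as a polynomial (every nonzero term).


The equation is already in a standard form:  x y'' + (1 - x) y' + 4 y = 0.
This matches the Laguerre equation x y'' + (1 - x) y' + n y = 0 with n = 4; the polynomial solution is L_4(x).
With y = sum_k a_k x^k, matching x^k gives (k+1)k a_{k+1} + (k+1) a_{k+1} - k a_k + n a_k = 0, i.e. (k+1)^2 a_{k+1} = (k - n) a_k = (k - 4) a_k. The right side vanishes at k = 4, so the series terminates at degree 4.
Standard normalization L_n(0) = 1 gives a_0 = 1. Work upward with a_{k+1} = (k - 4) a_k / (k+1)^2:
  a_1 = (0 - 4)(1) / 1^2 = -4/1 = -4
  a_2 = (1 - 4)(-4) / 2^2 = 12/4 = 3
  a_3 = (2 - 4)(3) / 3^2 = -6/9 = -2/3
  a_4 = (3 - 4)(-2/3) / 4^2 = (2/3)/16 = 1/24
Hence L_4(x) = x^4/24 - 2 x^3/3 + 3 x^2 - 4 x + 1.

L_4(x); series = x^4/24 - 2 x^3/3 + 3 x^2 - 4 x + 1


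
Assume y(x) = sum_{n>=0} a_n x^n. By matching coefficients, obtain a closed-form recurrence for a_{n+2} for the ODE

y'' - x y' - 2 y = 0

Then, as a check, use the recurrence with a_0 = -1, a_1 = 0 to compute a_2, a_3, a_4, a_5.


Substitute y = sum_n a_n x^n.
y''(x) has coefficient (n+2)(n+1) a_{n+2} at x^n;
-x y'(x) has coefficient -n a_n at x^n (shift);
-2 y(x) has coefficient -2 a_n at x^n.
Matching x^n: (n+2)(n+1) a_{n+2} + (-n - 2) a_n = 0.
Thus a_{n+2} = (n + 2) / ((n+1)(n+2)) * a_n.

Check with a_0 = -1, a_1 = 0 (apply the recurrence for n = 0, 1, 2, 3): a_0 = -1, a_1 = 0, a_2 = -1, a_3 = 0, a_4 = -1/3, a_5 = 0.

a_(n+2) = (n + 2) / ((n+1)(n+2)) * a_n; check: a_0 = -1, a_1 = 0, a_2 = -1, a_3 = 0, a_4 = -1/3, a_5 = 0


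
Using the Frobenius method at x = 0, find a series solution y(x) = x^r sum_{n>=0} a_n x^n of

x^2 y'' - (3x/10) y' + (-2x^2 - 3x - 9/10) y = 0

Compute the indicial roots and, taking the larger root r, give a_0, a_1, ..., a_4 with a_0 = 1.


Write in Frobenius form y'' + (p(x)/x) y' + (q(x)/x^2) y = 0:
  p(x) = -3/10,  q(x) = -2x^2 - 3x - 9/10.
Indicial equation: r(r-1) + (-3/10) r + (-9/10) = 0 -> roots r_1 = 9/5, r_2 = -1/2.
Take r = r_1 = 9/5. Let y(x) = x^r sum_{n>=0} a_n x^n with a_0 = 1.
Substitute y = x^r sum a_n x^n and match x^{r+n}. The recurrence is
  D(n) a_n - 3 a_{n-1} - 2 a_{n-2} = 0,  where D(n) = (r+n)(r+n-1) + (-3/10)(r+n) + (-9/10).
  a_n = [3 a_{n-1} + 2 a_{n-2}] / D(n).
Since the indicial polynomial factors as (r - r_1)(r - r_2), D(n) = (r_1 + n - r_1)(r_1 + n - r_2) = n(n + 23/10).
Evaluating step by step (a_0 = 1):
  n = 1: D(1) = 1(1 + 23/10) = 33/10; numerator = 3(1) = 3; a_1 = (3)/(33/10) = 10/11
  n = 2: D(2) = 2(2 + 23/10) = 43/5; numerator = 3(10/11) + 2(1) = 52/11; a_2 = (52/11)/(43/5) = 260/473
  n = 3: D(3) = 3(3 + 23/10) = 159/10; numerator = 3(260/473) + 2(10/11) = 1640/473; a_3 = (1640/473)/(159/10) = 16400/75207
  n = 4: D(4) = 4(4 + 23/10) = 126/5; numerator = 3(16400/75207) + 2(260/473) = 43960/25069; a_4 = (43960/25069)/(126/5) = 15700/225621

r = 9/5; a_0 = 1; a_1 = 10/11; a_2 = 260/473; a_3 = 16400/75207; a_4 = 15700/225621


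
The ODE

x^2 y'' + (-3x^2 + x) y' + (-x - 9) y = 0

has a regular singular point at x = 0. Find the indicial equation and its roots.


Divide by x^2 to reach normal form y'' + P_1(x) y' + P_2(x) y = 0 with P_1(x) = -3 + 1/x and P_2(x) = -1/x - 9/x^2.
x = 0 is a singular point because the y'-coefficient -3 + 1/x has a pole at x = 0 and the y-coefficient -1/x - 9/x^2 has a pole at x = 0.
It is a regular singular point because x P_1(x) = p(x) = 1 - 3x and x^2 P_2(x) = q(x) = -x - 9 are polynomials, hence analytic at x = 0.
p(0) = 1,  q(0) = -9.
Indicial equation: r(r-1) + p(0) r + q(0) = 0, i.e. r^2 + (p(0) - 1) r + q(0) = 0, i.e. r^2 - 9 = 0.
Discriminant: (0)^2 - 4(-9) = 36, so r = (0 ± 6)/2.
Solving: r_1 = 3, r_2 = -3.

indicial: r^2 - 9 = 0; roots r_1 = 3, r_2 = -3


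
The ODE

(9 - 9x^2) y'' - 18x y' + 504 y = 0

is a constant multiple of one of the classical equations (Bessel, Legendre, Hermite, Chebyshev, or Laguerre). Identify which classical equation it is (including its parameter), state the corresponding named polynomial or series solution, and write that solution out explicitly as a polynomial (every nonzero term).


All three coefficients share the factor 9; dividing through by 9 gives  (1 - x^2) y'' - 2x y' + 56 y = 0.
This matches the Legendre equation (1 - x^2) y'' - 2x y' + n(n+1) y = 0 (note the -2x y' term) with n(n+1) = 56, so n = 7; the polynomial solution is P_7(x).
With y = sum_k a_k x^k, matching x^k gives (k+2)(k+1) a_{k+2} = [k(k+1) - n(n+1)] a_k = (k - 7)(k + 8) a_k. The right side vanishes at k = 7, so the series with the parity of 7 terminates at degree 7.
Standard normalization (P_n(1) = 1): leading coefficient (2n)!/(2^n (n!)^2) = 87178291200/(128*25401600) = 429/16, so a_7 = 429/16. Work downward with a_k = (k+1)(k+2) a_{k+2} / ((k - 7)(k + 8)):
  a_5 = (6)(7)(429/16) / ((5 - 7)(5 + 8)) = (9009/8)/(-26) = -693/16
  a_3 = (4)(5)(-693/16) / ((3 - 7)(3 + 8)) = (-3465/4)/(-44) = 315/16
  a_1 = (2)(3)(315/16) / ((1 - 7)(1 + 8)) = (945/8)/(-54) = -35/16
Hence P_7(x) = 429 x^7/16 - 693 x^5/16 + 315 x^3/16 - 35 x/16.

P_7(x); series = 429 x^7/16 - 693 x^5/16 + 315 x^3/16 - 35 x/16


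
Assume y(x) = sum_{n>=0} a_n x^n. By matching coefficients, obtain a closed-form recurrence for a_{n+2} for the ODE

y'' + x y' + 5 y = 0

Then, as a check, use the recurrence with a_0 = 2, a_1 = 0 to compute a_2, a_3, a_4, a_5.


Substitute y = sum_n a_n x^n.
y''(x) has coefficient (n+2)(n+1) a_{n+2} at x^n;
x y'(x) has coefficient n a_n at x^n (shift);
5 y(x) has coefficient 5 a_n at x^n.
Matching x^n: (n+2)(n+1) a_{n+2} + (n + 5) a_n = 0.
Thus a_{n+2} = (-n - 5) / ((n+1)(n+2)) * a_n.

Check with a_0 = 2, a_1 = 0 (apply the recurrence for n = 0, 1, 2, 3): a_0 = 2, a_1 = 0, a_2 = -5, a_3 = 0, a_4 = 35/12, a_5 = 0.

a_(n+2) = (-n - 5) / ((n+1)(n+2)) * a_n; check: a_0 = 2, a_1 = 0, a_2 = -5, a_3 = 0, a_4 = 35/12, a_5 = 0


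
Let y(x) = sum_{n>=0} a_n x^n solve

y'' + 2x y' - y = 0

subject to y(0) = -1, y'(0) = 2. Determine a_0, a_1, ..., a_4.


Ansatz: y(x) = sum_{n>=0} a_n x^n, so y'(x) = sum_{n>=1} n a_n x^(n-1) and y''(x) = sum_{n>=2} n(n-1) a_n x^(n-2).
Substitute into P(x) y'' + Q(x) y' + R(x) y = 0 with P(x) = 1, Q(x) = 2x, R(x) = -1, and match powers of x.
Initial conditions: a_0 = -1, a_1 = 2.
Setting the coefficient of each power of x to zero and solving order by order (substituting the coefficients already found):
  x^0: 2 a_2 - a_0 = 0  ->  2 a_2 = a_0 = -1  ->  a_2 = -1/2
  x^1: 6 a_3 + a_1 = 0  ->  6 a_3 = -a_1 = -2  ->  a_3 = -1/3
  x^2: 12 a_4 + 3 a_2 = 0  ->  12 a_4 = -3 a_2 = 3/2  ->  a_4 = 1/8
Truncated series: y(x) = -1 + 2 x - (1/2) x^2 - (1/3) x^3 + (1/8) x^4 + O(x^5).

a_0 = -1; a_1 = 2; a_2 = -1/2; a_3 = -1/3; a_4 = 1/8


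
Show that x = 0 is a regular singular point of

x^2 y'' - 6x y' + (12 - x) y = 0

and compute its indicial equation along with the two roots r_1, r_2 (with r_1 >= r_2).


Divide by x^2 to reach normal form y'' + P_1(x) y' + P_2(x) y = 0 with P_1(x) = -6/x and P_2(x) = -1/x + 12/x^2.
x = 0 is a singular point because the y'-coefficient -6/x has a pole at x = 0 and the y-coefficient -1/x + 12/x^2 has a pole at x = 0.
It is a regular singular point because x P_1(x) = p(x) = -6 and x^2 P_2(x) = q(x) = 12 - x are polynomials, hence analytic at x = 0.
p(0) = -6,  q(0) = 12.
Indicial equation: r(r-1) + p(0) r + q(0) = 0, i.e. r^2 + (p(0) - 1) r + q(0) = 0, i.e. r^2 - 7 r + 12 = 0.
Discriminant: (-7)^2 - 4(12) = 1, so r = (7 ± 1)/2.
Solving: r_1 = 4, r_2 = 3.

indicial: r^2 - 7 r + 12 = 0; roots r_1 = 4, r_2 = 3


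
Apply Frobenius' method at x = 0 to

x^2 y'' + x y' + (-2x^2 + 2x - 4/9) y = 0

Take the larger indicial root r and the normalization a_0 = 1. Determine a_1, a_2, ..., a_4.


Write in Frobenius form y'' + (p(x)/x) y' + (q(x)/x^2) y = 0:
  p(x) = 1,  q(x) = -2x^2 + 2x - 4/9.
Indicial equation: r(r-1) + (1) r + (-4/9) = 0 -> roots r_1 = 2/3, r_2 = -2/3.
Take r = r_1 = 2/3. Let y(x) = x^r sum_{n>=0} a_n x^n with a_0 = 1.
Substitute y = x^r sum a_n x^n and match x^{r+n}. The recurrence is
  D(n) a_n + 2 a_{n-1} - 2 a_{n-2} = 0,  where D(n) = (r+n)(r+n-1) + (1)(r+n) + (-4/9).
  a_n = [-2 a_{n-1} + 2 a_{n-2}] / D(n).
Since the indicial polynomial factors as (r - r_1)(r - r_2), D(n) = (r_1 + n - r_1)(r_1 + n - r_2) = n(n + 4/3).
Evaluating step by step (a_0 = 1):
  n = 1: D(1) = 1(1 + 4/3) = 7/3; numerator = -2(1) = -2; a_1 = (-2)/(7/3) = -6/7
  n = 2: D(2) = 2(2 + 4/3) = 20/3; numerator = -2(-6/7) + 2(1) = 26/7; a_2 = (26/7)/(20/3) = 39/70
  n = 3: D(3) = 3(3 + 4/3) = 13; numerator = -2(39/70) + 2(-6/7) = -99/35; a_3 = (-99/35)/(13) = -99/455
  n = 4: D(4) = 4(4 + 4/3) = 64/3; numerator = -2(-99/455) + 2(39/70) = 141/91; a_4 = (141/91)/(64/3) = 423/5824

r = 2/3; a_0 = 1; a_1 = -6/7; a_2 = 39/70; a_3 = -99/455; a_4 = 423/5824


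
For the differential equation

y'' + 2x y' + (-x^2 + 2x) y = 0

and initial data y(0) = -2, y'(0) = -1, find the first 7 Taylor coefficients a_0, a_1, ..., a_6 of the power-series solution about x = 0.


Ansatz: y(x) = sum_{n>=0} a_n x^n, so y'(x) = sum_{n>=1} n a_n x^(n-1) and y''(x) = sum_{n>=2} n(n-1) a_n x^(n-2).
Substitute into P(x) y'' + Q(x) y' + R(x) y = 0 with P(x) = 1, Q(x) = 2x, R(x) = -x^2 + 2x, and match powers of x.
Initial conditions: a_0 = -2, a_1 = -1.
Setting the coefficient of each power of x to zero and solving order by order (substituting the coefficients already found):
  x^0: 2 a_2 = 0  ->  a_2 = 0
  x^1: 6 a_3 + 2 a_1 + 2 a_0 = 0  ->  6 a_3 = -2 a_1 - 2 a_0 = 6  ->  a_3 = 1
  x^2: 12 a_4 + 4 a_2 + 2 a_1 - a_0 = 0  ->  12 a_4 = -4 a_2 - 2 a_1 + a_0 = 0  ->  a_4 = 0
  x^3: 20 a_5 + 6 a_3 + 2 a_2 - a_1 = 0  ->  20 a_5 = -6 a_3 - 2 a_2 + a_1 = -7  ->  a_5 = -7/20
  x^4: 30 a_6 + 8 a_4 + 2 a_3 - a_2 = 0  ->  30 a_6 = -8 a_4 - 2 a_3 + a_2 = -2  ->  a_6 = -1/15
Truncated series: y(x) = -2 - x + x^3 - (7/20) x^5 - (1/15) x^6 + O(x^7).

a_0 = -2; a_1 = -1; a_2 = 0; a_3 = 1; a_4 = 0; a_5 = -7/20; a_6 = -1/15


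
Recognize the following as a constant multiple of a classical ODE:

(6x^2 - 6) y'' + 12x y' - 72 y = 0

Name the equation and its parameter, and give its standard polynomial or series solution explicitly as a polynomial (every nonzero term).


All three coefficients share the factor -6; dividing through by -6 gives  (1 - x^2) y'' - 2x y' + 12 y = 0.
This matches the Legendre equation (1 - x^2) y'' - 2x y' + n(n+1) y = 0 (note the -2x y' term) with n(n+1) = 12, so n = 3; the polynomial solution is P_3(x).
With y = sum_k a_k x^k, matching x^k gives (k+2)(k+1) a_{k+2} = [k(k+1) - n(n+1)] a_k = (k - 3)(k + 4) a_k. The right side vanishes at k = 3, so the series with the parity of 3 terminates at degree 3.
Standard normalization (P_n(1) = 1): leading coefficient (2n)!/(2^n (n!)^2) = 720/(8*36) = 5/2, so a_3 = 5/2. Work downward with a_k = (k+1)(k+2) a_{k+2} / ((k - 3)(k + 4)):
  a_1 = (2)(3)(5/2) / ((1 - 3)(1 + 4)) = 15/(-10) = -3/2
Hence P_3(x) = 5 x^3/2 - 3 x/2.

P_3(x); series = 5 x^3/2 - 3 x/2


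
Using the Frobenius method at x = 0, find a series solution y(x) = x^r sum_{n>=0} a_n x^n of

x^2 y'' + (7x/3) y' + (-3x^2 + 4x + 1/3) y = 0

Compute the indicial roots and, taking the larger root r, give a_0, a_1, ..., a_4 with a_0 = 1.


Write in Frobenius form y'' + (p(x)/x) y' + (q(x)/x^2) y = 0:
  p(x) = 7/3,  q(x) = -3x^2 + 4x + 1/3.
Indicial equation: r(r-1) + (7/3) r + (1/3) = 0 -> roots r_1 = -1/3, r_2 = -1.
Take r = r_1 = -1/3. Let y(x) = x^r sum_{n>=0} a_n x^n with a_0 = 1.
Substitute y = x^r sum a_n x^n and match x^{r+n}. The recurrence is
  D(n) a_n + 4 a_{n-1} - 3 a_{n-2} = 0,  where D(n) = (r+n)(r+n-1) + (7/3)(r+n) + (1/3).
  a_n = [-4 a_{n-1} + 3 a_{n-2}] / D(n).
Since the indicial polynomial factors as (r - r_1)(r - r_2), D(n) = (r_1 + n - r_1)(r_1 + n - r_2) = n(n + 2/3).
Evaluating step by step (a_0 = 1):
  n = 1: D(1) = 1(1 + 2/3) = 5/3; numerator = -4(1) = -4; a_1 = (-4)/(5/3) = -12/5
  n = 2: D(2) = 2(2 + 2/3) = 16/3; numerator = -4(-12/5) + 3(1) = 63/5; a_2 = (63/5)/(16/3) = 189/80
  n = 3: D(3) = 3(3 + 2/3) = 11; numerator = -4(189/80) + 3(-12/5) = -333/20; a_3 = (-333/20)/(11) = -333/220
  n = 4: D(4) = 4(4 + 2/3) = 56/3; numerator = -4(-333/220) + 3(189/80) = 2313/176; a_4 = (2313/176)/(56/3) = 6939/9856

r = -1/3; a_0 = 1; a_1 = -12/5; a_2 = 189/80; a_3 = -333/220; a_4 = 6939/9856


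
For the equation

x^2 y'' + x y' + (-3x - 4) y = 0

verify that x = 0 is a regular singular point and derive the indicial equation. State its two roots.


Divide by x^2 to reach normal form y'' + P_1(x) y' + P_2(x) y = 0 with P_1(x) = 1/x and P_2(x) = -3/x - 4/x^2.
x = 0 is a singular point because the y'-coefficient 1/x has a pole at x = 0 and the y-coefficient -3/x - 4/x^2 has a pole at x = 0.
It is a regular singular point because x P_1(x) = p(x) = 1 and x^2 P_2(x) = q(x) = -3x - 4 are polynomials, hence analytic at x = 0.
p(0) = 1,  q(0) = -4.
Indicial equation: r(r-1) + p(0) r + q(0) = 0, i.e. r^2 + (p(0) - 1) r + q(0) = 0, i.e. r^2 - 4 = 0.
Discriminant: (0)^2 - 4(-4) = 16, so r = (0 ± 4)/2.
Solving: r_1 = 2, r_2 = -2.

indicial: r^2 - 4 = 0; roots r_1 = 2, r_2 = -2


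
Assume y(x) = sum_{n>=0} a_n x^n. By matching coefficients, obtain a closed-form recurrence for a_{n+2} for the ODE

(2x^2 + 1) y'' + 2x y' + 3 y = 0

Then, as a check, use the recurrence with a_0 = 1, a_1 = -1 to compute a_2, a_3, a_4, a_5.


Substitute y = sum_n a_n x^n.
(1 + 2 x^2) y'' contributes (n+2)(n+1) a_{n+2} + 2 n(n-1) a_n at x^n.
2 x y'(x) contributes 2 n a_n at x^n.
3 y(x) contributes 3 a_n at x^n.
Matching x^n: (n+2)(n+1) a_{n+2} + (2 n(n-1) + 2 n + 3) a_n = 0.
Thus a_{n+2} = (-2 n(n-1) - 2 n - 3) / ((n+1)(n+2)) * a_n.

Check with a_0 = 1, a_1 = -1 (apply the recurrence for n = 0, 1, 2, 3): a_0 = 1, a_1 = -1, a_2 = -3/2, a_3 = 5/6, a_4 = 11/8, a_5 = -7/8.

a_(n+2) = (-2 n(n-1) - 2 n - 3) / ((n+1)(n+2)) * a_n; check: a_0 = 1, a_1 = -1, a_2 = -3/2, a_3 = 5/6, a_4 = 11/8, a_5 = -7/8


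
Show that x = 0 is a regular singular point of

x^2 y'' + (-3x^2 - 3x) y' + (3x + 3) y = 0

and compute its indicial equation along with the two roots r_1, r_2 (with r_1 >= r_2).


Divide by x^2 to reach normal form y'' + P_1(x) y' + P_2(x) y = 0 with P_1(x) = -3 - 3/x and P_2(x) = 3/x + 3/x^2.
x = 0 is a singular point because the y'-coefficient -3 - 3/x has a pole at x = 0 and the y-coefficient 3/x + 3/x^2 has a pole at x = 0.
It is a regular singular point because x P_1(x) = p(x) = -3x - 3 and x^2 P_2(x) = q(x) = 3x + 3 are polynomials, hence analytic at x = 0.
p(0) = -3,  q(0) = 3.
Indicial equation: r(r-1) + p(0) r + q(0) = 0, i.e. r^2 + (p(0) - 1) r + q(0) = 0, i.e. r^2 - 4 r + 3 = 0.
Discriminant: (-4)^2 - 4(3) = 4, so r = (4 ± 2)/2.
Solving: r_1 = 3, r_2 = 1.

indicial: r^2 - 4 r + 3 = 0; roots r_1 = 3, r_2 = 1


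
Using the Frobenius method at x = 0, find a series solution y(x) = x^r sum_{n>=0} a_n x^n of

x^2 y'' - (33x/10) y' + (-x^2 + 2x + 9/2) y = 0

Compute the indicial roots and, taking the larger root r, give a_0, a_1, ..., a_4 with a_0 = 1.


Write in Frobenius form y'' + (p(x)/x) y' + (q(x)/x^2) y = 0:
  p(x) = -33/10,  q(x) = -x^2 + 2x + 9/2.
Indicial equation: r(r-1) + (-33/10) r + (9/2) = 0 -> roots r_1 = 5/2, r_2 = 9/5.
Take r = r_1 = 5/2. Let y(x) = x^r sum_{n>=0} a_n x^n with a_0 = 1.
Substitute y = x^r sum a_n x^n and match x^{r+n}. The recurrence is
  D(n) a_n + 2 a_{n-1} - 1 a_{n-2} = 0,  where D(n) = (r+n)(r+n-1) + (-33/10)(r+n) + (9/2).
  a_n = [-2 a_{n-1} + 1 a_{n-2}] / D(n).
Since the indicial polynomial factors as (r - r_1)(r - r_2), D(n) = (r_1 + n - r_1)(r_1 + n - r_2) = n(n + 7/10).
Evaluating step by step (a_0 = 1):
  n = 1: D(1) = 1(1 + 7/10) = 17/10; numerator = -2(1) = -2; a_1 = (-2)/(17/10) = -20/17
  n = 2: D(2) = 2(2 + 7/10) = 27/5; numerator = -2(-20/17) + 1(1) = 57/17; a_2 = (57/17)/(27/5) = 95/153
  n = 3: D(3) = 3(3 + 7/10) = 111/10; numerator = -2(95/153) + 1(-20/17) = -370/153; a_3 = (-370/153)/(111/10) = -100/459
  n = 4: D(4) = 4(4 + 7/10) = 94/5; numerator = -2(-100/459) + 1(95/153) = 485/459; a_4 = (485/459)/(94/5) = 2425/43146

r = 5/2; a_0 = 1; a_1 = -20/17; a_2 = 95/153; a_3 = -100/459; a_4 = 2425/43146


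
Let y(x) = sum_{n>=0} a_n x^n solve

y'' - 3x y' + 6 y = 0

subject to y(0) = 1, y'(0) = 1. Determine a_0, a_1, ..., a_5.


Ansatz: y(x) = sum_{n>=0} a_n x^n, so y'(x) = sum_{n>=1} n a_n x^(n-1) and y''(x) = sum_{n>=2} n(n-1) a_n x^(n-2).
Substitute into P(x) y'' + Q(x) y' + R(x) y = 0 with P(x) = 1, Q(x) = -3x, R(x) = 6, and match powers of x.
Initial conditions: a_0 = 1, a_1 = 1.
Setting the coefficient of each power of x to zero and solving order by order (substituting the coefficients already found):
  x^0: 2 a_2 + 6 a_0 = 0  ->  2 a_2 = -6 a_0 = -6  ->  a_2 = -3
  x^1: 6 a_3 + 3 a_1 = 0  ->  6 a_3 = -3 a_1 = -3  ->  a_3 = -1/2
  x^2: 12 a_4 = 0  ->  a_4 = 0
  x^3: 20 a_5 - 3 a_3 = 0  ->  20 a_5 = 3 a_3 = -3/2  ->  a_5 = -3/40
Truncated series: y(x) = 1 + x - 3 x^2 - (1/2) x^3 - (3/40) x^5 + O(x^6).

a_0 = 1; a_1 = 1; a_2 = -3; a_3 = -1/2; a_4 = 0; a_5 = -3/40


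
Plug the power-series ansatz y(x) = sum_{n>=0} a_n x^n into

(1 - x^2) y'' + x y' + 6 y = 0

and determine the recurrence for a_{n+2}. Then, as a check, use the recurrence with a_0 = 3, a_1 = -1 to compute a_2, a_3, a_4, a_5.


Substitute y = sum_n a_n x^n.
(1 - 1 x^2) y'' contributes (n+2)(n+1) a_{n+2} - n(n-1) a_n at x^n.
x y'(x) contributes n a_n at x^n.
6 y(x) contributes 6 a_n at x^n.
Matching x^n: (n+2)(n+1) a_{n+2} + (-n(n-1) + n + 6) a_n = 0.
Thus a_{n+2} = (n(n-1) - n - 6) / ((n+1)(n+2)) * a_n.

Check with a_0 = 3, a_1 = -1 (apply the recurrence for n = 0, 1, 2, 3): a_0 = 3, a_1 = -1, a_2 = -9, a_3 = 7/6, a_4 = 9/2, a_5 = -7/40.

a_(n+2) = (n(n-1) - n - 6) / ((n+1)(n+2)) * a_n; check: a_0 = 3, a_1 = -1, a_2 = -9, a_3 = 7/6, a_4 = 9/2, a_5 = -7/40


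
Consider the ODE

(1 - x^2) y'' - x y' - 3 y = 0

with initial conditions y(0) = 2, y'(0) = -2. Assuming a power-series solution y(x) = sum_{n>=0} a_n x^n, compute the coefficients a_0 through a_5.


Ansatz: y(x) = sum_{n>=0} a_n x^n, so y'(x) = sum_{n>=1} n a_n x^(n-1) and y''(x) = sum_{n>=2} n(n-1) a_n x^(n-2).
Substitute into P(x) y'' + Q(x) y' + R(x) y = 0 with P(x) = 1 - x^2, Q(x) = -x, R(x) = -3, and match powers of x.
Initial conditions: a_0 = 2, a_1 = -2.
Setting the coefficient of each power of x to zero and solving order by order (substituting the coefficients already found):
  x^0: 2 a_2 - 3 a_0 = 0  ->  2 a_2 = 3 a_0 = 6  ->  a_2 = 3
  x^1: 6 a_3 - 4 a_1 = 0  ->  6 a_3 = 4 a_1 = -8  ->  a_3 = -4/3
  x^2: 12 a_4 - 7 a_2 = 0  ->  12 a_4 = 7 a_2 = 21  ->  a_4 = 7/4
  x^3: 20 a_5 - 12 a_3 = 0  ->  20 a_5 = 12 a_3 = -16  ->  a_5 = -4/5
Truncated series: y(x) = 2 - 2 x + 3 x^2 - (4/3) x^3 + (7/4) x^4 - (4/5) x^5 + O(x^6).

a_0 = 2; a_1 = -2; a_2 = 3; a_3 = -4/3; a_4 = 7/4; a_5 = -4/5


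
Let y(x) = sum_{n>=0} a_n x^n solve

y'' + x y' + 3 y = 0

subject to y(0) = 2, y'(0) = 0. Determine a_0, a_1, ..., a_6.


Ansatz: y(x) = sum_{n>=0} a_n x^n, so y'(x) = sum_{n>=1} n a_n x^(n-1) and y''(x) = sum_{n>=2} n(n-1) a_n x^(n-2).
Substitute into P(x) y'' + Q(x) y' + R(x) y = 0 with P(x) = 1, Q(x) = x, R(x) = 3, and match powers of x.
Initial conditions: a_0 = 2, a_1 = 0.
Setting the coefficient of each power of x to zero and solving order by order (substituting the coefficients already found):
  x^0: 2 a_2 + 3 a_0 = 0  ->  2 a_2 = -3 a_0 = -6  ->  a_2 = -3
  x^1: 6 a_3 + 4 a_1 = 0  ->  6 a_3 = -4 a_1 = 0  ->  a_3 = 0
  x^2: 12 a_4 + 5 a_2 = 0  ->  12 a_4 = -5 a_2 = 15  ->  a_4 = 5/4
  x^3: 20 a_5 + 6 a_3 = 0  ->  20 a_5 = -6 a_3 = 0  ->  a_5 = 0
  x^4: 30 a_6 + 7 a_4 = 0  ->  30 a_6 = -7 a_4 = -35/4  ->  a_6 = -7/24
Truncated series: y(x) = 2 - 3 x^2 + (5/4) x^4 - (7/24) x^6 + O(x^7).

a_0 = 2; a_1 = 0; a_2 = -3; a_3 = 0; a_4 = 5/4; a_5 = 0; a_6 = -7/24
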